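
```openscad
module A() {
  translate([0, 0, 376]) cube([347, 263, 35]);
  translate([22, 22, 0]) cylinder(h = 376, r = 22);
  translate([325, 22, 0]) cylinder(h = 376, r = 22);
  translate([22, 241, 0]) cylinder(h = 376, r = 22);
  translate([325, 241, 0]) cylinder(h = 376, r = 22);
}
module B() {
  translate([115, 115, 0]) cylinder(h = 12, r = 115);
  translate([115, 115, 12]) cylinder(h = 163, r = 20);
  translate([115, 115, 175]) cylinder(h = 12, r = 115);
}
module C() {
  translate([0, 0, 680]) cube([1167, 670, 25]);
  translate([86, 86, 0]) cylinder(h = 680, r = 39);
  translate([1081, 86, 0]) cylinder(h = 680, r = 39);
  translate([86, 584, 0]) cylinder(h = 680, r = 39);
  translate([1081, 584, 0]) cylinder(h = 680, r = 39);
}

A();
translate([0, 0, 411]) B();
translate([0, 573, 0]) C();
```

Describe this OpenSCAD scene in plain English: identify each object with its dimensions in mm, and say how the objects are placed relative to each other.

A is a four-legged stool. The seat is a 347×263×35 mm slab whose top surface is at z = 411 mm; four round legs, each 44 mm in diameter, run from the floor (z = 0) to the underside of the seat, each leg's axis is inset half a diameter from the nearest pair of seat edges (so the leg's bounding box is flush with the corner).

B is a spool: two coaxial disc flanges of radius 115 mm and thickness 12 mm, joined by a core cylinder of radius 20 mm and height 163 mm. The lower flange rests on z = 0 and the three cylinders share a vertical axis.

C is a table with a 1167×670 mm rectangular top, 25 mm thick, top surface at z = 705 mm, supported by four round legs of 78 mm diameter, each leg's bounding box inset 47 mm from the nearest pair of top edges, running from the floor.

The spool is on top of the stool. The table is on the floor beside the stool on its +y side.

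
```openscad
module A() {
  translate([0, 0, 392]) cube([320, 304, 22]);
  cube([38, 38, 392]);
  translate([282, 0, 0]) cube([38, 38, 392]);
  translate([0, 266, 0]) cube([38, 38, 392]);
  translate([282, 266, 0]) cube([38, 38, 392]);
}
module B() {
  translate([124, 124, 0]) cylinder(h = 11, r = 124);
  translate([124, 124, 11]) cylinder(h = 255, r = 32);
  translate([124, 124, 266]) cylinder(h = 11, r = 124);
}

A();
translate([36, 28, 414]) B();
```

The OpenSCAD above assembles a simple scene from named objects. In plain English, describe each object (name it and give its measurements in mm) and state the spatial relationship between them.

A is a four-legged stool. The seat is 320×304 mm, 22 mm thick, top at z = 414 mm. It stands on four square legs, each 38×38 mm in cross-section, from z = 0 to the seat underside, each flush with a corner of the seat.

B is a spool: two coaxial disc flanges of radius 124 mm and thickness 11 mm, joined by a core cylinder of radius 32 mm and height 255 mm. The lower flange rests on z = 0 and the three cylinders share a vertical axis.

The spool is on top of the stool, centred.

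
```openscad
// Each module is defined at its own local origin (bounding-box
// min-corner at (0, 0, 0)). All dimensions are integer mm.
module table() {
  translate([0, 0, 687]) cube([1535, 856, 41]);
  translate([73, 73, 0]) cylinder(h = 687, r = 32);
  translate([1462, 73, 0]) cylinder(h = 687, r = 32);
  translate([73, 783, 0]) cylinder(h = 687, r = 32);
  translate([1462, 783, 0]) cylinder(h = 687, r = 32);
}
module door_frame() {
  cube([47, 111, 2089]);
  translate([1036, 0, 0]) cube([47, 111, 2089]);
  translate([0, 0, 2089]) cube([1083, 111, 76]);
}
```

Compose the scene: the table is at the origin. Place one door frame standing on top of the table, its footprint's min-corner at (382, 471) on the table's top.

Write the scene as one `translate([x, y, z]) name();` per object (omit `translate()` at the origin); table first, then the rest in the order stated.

table();
translate([382, 471, 728]) door_frame();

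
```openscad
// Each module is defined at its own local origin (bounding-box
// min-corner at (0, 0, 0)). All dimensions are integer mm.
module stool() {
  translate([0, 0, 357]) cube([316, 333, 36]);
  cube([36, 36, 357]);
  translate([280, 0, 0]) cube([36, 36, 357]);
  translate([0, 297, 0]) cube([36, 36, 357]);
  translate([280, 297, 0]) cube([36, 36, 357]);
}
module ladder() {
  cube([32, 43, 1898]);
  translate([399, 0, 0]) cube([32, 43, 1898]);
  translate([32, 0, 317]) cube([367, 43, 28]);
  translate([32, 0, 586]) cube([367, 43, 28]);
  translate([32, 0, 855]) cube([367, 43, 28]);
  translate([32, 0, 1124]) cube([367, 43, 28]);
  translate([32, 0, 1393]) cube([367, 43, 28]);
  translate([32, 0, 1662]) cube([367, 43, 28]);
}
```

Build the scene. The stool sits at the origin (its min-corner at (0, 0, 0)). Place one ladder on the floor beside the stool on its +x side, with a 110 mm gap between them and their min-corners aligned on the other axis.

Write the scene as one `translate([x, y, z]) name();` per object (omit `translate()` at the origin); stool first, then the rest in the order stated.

stool();
translate([426, 0, 0]) ladder();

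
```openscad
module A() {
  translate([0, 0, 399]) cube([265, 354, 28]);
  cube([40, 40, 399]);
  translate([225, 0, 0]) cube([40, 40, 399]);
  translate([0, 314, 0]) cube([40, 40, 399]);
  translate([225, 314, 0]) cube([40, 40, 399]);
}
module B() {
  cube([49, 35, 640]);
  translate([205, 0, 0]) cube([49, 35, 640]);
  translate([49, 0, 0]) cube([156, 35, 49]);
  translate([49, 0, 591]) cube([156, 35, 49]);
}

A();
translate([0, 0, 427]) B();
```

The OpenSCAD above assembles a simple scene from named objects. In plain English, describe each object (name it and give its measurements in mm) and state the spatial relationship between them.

A is a four-legged stool. The seat is 265×354 mm, 28 mm thick, top at z = 427 mm. It stands on four square legs, each 40×40 mm in cross-section, from z = 0 to the seat underside, each flush with a corner of the seat.

B is a picture frame with a 156×542 mm rectangular opening (x by z) and a uniform 49 mm border on every side. Frame depth is 35 mm along y. It is built from two vertical stiles running the full outside height and two horizontal rails spanning the gap between the stiles.

The picture frame is on top of the stool.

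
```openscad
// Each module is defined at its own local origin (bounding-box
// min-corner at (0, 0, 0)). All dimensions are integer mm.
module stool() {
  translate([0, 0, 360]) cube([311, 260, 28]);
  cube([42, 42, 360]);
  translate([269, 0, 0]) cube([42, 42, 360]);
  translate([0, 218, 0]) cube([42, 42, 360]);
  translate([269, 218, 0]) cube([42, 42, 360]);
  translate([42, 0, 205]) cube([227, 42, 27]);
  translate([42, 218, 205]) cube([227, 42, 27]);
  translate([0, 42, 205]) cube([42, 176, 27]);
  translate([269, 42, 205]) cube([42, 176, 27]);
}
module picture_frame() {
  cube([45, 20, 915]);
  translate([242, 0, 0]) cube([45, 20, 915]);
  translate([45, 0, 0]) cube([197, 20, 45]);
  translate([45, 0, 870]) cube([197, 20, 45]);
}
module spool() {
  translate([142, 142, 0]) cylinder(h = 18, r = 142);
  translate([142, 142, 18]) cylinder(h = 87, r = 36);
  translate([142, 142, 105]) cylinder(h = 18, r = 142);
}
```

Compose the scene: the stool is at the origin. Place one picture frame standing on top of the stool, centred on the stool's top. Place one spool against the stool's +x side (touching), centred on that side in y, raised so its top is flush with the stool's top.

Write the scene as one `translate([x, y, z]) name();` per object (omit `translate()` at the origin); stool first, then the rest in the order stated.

stool();
translate([12, 120, 388]) picture_frame();
translate([311, -12, 265]) spool();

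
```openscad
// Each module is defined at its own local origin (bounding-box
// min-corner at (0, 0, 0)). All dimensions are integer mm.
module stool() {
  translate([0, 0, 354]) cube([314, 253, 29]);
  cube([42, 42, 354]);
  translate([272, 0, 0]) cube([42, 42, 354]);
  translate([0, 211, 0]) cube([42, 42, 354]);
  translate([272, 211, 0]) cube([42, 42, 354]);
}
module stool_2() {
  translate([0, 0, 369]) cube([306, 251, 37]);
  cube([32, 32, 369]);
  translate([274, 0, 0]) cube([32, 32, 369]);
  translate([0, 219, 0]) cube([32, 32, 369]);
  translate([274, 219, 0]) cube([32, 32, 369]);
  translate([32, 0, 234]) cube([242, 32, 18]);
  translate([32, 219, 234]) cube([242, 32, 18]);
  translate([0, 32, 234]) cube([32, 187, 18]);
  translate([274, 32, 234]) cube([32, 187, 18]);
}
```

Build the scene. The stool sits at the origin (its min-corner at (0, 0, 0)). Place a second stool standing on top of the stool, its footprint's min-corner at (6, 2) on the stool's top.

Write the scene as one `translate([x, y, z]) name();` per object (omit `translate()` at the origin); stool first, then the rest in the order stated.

stool();
translate([6, 2, 383]) stool_2();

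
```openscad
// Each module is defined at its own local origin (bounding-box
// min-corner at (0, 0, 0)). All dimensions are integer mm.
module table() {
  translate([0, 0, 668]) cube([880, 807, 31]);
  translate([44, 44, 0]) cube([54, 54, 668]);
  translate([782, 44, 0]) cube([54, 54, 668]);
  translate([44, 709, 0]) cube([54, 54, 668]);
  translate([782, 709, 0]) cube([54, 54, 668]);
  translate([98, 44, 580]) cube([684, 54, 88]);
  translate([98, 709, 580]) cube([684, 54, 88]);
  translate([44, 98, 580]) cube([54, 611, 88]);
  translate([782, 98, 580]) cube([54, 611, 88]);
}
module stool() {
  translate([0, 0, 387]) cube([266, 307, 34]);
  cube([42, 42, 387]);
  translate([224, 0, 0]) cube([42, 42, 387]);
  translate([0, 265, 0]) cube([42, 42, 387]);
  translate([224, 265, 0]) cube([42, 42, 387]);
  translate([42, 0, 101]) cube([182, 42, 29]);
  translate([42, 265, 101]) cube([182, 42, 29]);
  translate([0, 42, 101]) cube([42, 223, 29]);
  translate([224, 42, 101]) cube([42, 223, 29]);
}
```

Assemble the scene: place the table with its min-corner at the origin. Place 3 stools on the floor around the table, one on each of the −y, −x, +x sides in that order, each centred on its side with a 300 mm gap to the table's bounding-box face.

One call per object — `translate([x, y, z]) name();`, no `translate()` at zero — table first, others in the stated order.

table();
translate([307, -607, 0]) stool();
translate([-566, 250, 0]) stool();
translate([1180, 250, 0]) stool();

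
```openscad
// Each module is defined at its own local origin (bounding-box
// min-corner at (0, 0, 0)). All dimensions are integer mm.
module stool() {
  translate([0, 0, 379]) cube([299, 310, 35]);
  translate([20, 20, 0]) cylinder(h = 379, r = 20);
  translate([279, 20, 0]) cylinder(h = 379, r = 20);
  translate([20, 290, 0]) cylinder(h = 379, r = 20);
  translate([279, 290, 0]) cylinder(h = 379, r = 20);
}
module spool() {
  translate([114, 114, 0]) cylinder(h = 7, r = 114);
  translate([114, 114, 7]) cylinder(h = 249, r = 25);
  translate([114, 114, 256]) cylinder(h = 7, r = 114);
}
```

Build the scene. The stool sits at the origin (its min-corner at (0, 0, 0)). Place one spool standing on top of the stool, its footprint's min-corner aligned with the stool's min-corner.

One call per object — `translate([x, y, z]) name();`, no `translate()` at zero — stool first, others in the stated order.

stool();
translate([0, 0, 414]) spool();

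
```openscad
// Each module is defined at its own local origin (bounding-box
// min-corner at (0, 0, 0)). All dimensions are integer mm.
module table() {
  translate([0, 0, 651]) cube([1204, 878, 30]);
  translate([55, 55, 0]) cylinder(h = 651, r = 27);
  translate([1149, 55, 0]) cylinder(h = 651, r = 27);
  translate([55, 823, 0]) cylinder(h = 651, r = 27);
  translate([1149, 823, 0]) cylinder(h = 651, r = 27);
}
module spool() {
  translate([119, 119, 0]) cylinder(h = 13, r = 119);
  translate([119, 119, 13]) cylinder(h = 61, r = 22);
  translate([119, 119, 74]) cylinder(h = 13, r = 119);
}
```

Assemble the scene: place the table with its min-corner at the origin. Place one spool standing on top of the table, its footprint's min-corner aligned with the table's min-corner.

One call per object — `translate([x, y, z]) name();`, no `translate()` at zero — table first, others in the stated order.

table();
translate([0, 0, 681]) spool();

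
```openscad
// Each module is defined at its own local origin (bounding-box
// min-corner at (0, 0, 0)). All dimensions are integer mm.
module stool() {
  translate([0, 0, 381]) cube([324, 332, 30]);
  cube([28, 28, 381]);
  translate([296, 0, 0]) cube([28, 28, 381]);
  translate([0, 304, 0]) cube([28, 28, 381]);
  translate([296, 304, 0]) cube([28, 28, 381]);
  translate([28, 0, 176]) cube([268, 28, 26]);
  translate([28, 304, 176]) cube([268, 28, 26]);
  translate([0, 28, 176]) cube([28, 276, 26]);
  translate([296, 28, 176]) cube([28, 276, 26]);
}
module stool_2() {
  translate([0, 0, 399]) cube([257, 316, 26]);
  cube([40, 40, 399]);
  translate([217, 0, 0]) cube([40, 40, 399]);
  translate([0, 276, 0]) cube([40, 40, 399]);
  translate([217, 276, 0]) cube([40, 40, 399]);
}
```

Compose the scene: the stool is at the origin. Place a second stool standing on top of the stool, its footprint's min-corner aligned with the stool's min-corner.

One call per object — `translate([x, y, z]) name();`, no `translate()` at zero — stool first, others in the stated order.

stool();
translate([0, 0, 411]) stool_2();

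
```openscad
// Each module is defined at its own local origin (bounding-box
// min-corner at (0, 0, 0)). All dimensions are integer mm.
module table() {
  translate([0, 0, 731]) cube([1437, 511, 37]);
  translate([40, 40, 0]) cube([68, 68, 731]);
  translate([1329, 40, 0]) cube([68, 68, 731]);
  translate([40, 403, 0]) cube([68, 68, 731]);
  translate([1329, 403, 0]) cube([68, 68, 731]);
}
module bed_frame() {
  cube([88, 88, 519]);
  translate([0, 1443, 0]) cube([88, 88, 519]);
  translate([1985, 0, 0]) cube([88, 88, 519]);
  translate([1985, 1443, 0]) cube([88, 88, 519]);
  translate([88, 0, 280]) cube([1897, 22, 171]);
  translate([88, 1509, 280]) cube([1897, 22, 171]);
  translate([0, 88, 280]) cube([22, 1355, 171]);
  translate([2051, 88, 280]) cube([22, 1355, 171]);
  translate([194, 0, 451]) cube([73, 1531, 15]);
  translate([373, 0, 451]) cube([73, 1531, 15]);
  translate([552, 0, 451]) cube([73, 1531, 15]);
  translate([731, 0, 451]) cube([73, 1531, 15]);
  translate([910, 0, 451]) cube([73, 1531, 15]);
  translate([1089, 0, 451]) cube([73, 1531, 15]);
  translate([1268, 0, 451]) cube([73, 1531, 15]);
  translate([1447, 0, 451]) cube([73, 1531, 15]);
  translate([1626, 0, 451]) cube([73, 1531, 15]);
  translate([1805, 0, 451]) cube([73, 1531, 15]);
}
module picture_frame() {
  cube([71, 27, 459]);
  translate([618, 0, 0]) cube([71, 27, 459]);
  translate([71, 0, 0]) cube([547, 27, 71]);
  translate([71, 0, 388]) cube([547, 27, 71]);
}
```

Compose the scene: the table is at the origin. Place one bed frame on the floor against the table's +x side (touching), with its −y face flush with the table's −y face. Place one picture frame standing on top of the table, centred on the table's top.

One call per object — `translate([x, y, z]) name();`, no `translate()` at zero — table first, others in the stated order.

table();
translate([1437, 0, 0]) bed_frame();
translate([374, 242, 768]) picture_frame();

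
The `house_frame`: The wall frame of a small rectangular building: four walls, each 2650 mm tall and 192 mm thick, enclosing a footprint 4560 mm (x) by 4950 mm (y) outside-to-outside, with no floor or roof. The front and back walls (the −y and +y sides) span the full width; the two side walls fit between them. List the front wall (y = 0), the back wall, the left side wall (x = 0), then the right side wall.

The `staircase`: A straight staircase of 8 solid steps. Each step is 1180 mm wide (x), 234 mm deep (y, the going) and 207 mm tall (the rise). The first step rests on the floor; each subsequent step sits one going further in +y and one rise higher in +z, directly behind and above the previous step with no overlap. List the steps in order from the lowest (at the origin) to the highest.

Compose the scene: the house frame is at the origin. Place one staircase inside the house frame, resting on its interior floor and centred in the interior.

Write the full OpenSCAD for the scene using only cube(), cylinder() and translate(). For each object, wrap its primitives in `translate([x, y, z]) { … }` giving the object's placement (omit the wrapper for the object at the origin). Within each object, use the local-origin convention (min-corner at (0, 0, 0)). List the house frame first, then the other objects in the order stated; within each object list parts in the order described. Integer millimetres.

cube([4560, 192, 2650]);
translate([0, 4758, 0]) cube([4560, 192, 2650]);
translate([0, 192, 0]) cube([192, 4566, 2650]);
translate([4368, 192, 0]) cube([192, 4566, 2650]);
translate([1690, 1539, 0]) {
  cube([1180, 234, 207]);
  translate([0, 234, 207]) cube([1180, 234, 207]);
  translate([0, 468, 414]) cube([1180, 234, 207]);
  translate([0, 702, 621]) cube([1180, 234, 207]);
  translate([0, 936, 828]) cube([1180, 234, 207]);
  translate([0, 1170, 1035]) cube([1180, 234, 207]);
  translate([0, 1404, 1242]) cube([1180, 234, 207]);
  translate([0, 1638, 1449]) cube([1180, 234, 207]);
}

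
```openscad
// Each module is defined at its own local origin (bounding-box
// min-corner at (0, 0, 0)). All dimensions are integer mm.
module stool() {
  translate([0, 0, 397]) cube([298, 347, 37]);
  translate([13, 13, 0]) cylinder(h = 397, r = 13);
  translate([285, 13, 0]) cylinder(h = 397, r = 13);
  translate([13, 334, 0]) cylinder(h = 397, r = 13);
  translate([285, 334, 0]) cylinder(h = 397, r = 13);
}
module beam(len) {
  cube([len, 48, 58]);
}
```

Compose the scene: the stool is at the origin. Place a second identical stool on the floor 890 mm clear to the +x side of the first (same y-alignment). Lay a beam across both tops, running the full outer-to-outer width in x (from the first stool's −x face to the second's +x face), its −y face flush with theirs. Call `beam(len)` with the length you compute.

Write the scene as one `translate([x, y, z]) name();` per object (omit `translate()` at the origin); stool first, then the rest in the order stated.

stool();
translate([1188, 0, 0]) stool();
translate([0, 0, 434]) beam(1486);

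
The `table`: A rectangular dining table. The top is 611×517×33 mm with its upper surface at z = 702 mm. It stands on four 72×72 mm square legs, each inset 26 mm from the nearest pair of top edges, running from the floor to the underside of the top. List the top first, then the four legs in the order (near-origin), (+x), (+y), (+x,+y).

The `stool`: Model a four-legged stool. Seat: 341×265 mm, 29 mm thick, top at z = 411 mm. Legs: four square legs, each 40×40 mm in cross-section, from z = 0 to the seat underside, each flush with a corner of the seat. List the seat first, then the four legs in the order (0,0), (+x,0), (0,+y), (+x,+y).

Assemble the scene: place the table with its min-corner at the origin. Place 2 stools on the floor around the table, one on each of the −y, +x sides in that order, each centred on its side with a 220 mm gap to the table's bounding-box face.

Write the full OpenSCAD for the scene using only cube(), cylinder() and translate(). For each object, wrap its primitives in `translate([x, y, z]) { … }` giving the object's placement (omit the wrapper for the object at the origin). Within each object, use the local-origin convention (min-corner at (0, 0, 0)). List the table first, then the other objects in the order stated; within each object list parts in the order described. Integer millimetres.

translate([0, 0, 669]) cube([611, 517, 33]);
translate([26, 26, 0]) cube([72, 72, 669]);
translate([513, 26, 0]) cube([72, 72, 669]);
translate([26, 419, 0]) cube([72, 72, 669]);
translate([513, 419, 0]) cube([72, 72, 669]);
translate([135, -485, 0]) {
  translate([0, 0, 382]) cube([341, 265, 29]);
  cube([40, 40, 382]);
  translate([301, 0, 0]) cube([40, 40, 382]);
  translate([0, 225, 0]) cube([40, 40, 382]);
  translate([301, 225, 0]) cube([40, 40, 382]);
}
translate([831, 126, 0]) {
  translate([0, 0, 382]) cube([341, 265, 29]);
  cube([40, 40, 382]);
  translate([301, 0, 0]) cube([40, 40, 382]);
  translate([0, 225, 0]) cube([40, 40, 382]);
  translate([301, 225, 0]) cube([40, 40, 382]);
}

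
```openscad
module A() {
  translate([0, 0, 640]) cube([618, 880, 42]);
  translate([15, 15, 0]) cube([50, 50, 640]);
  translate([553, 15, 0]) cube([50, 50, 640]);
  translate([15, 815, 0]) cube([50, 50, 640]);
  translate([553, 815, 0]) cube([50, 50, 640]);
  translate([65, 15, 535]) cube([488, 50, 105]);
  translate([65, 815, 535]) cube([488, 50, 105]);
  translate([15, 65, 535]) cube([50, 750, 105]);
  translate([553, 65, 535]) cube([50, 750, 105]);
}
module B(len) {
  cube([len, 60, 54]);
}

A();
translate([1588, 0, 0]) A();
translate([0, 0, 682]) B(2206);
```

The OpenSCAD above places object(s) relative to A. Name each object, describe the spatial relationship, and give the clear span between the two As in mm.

Second table starts at x = 1588; first ends at x = 618; clear span = 1588 − 618 = 970 mm.

A is a table. B is a beam. A beam spans the tops of two tables. The clear span between the two tables is 970 mm.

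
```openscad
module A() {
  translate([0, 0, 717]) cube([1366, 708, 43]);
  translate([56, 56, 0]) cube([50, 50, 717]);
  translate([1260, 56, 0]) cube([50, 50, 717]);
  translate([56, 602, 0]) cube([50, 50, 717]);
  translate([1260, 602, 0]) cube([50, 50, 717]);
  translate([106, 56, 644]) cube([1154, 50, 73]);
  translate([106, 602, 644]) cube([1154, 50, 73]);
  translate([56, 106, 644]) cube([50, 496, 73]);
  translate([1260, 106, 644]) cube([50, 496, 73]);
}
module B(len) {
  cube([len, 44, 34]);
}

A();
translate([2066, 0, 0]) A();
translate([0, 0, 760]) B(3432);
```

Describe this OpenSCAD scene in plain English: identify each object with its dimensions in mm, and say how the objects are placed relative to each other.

A is a table with a 1366×708 mm rectangular top, 43 mm thick, top surface at z = 760 mm, supported by four 50×50 mm square legs, each inset 56 mm from the nearest pair of top edges, running from the floor. Four apron rails, 50 mm thick and 73 mm tall, run between adjacent legs with their top edges flush with the underside of the top and their outer faces flush with the legs' outer faces.

B is a rectangular beam 3432 mm long (x), 44 mm deep (y), 34 mm thick (z).

The beam spans the tops of two tables placed 700 mm apart, resting at z = 760 mm.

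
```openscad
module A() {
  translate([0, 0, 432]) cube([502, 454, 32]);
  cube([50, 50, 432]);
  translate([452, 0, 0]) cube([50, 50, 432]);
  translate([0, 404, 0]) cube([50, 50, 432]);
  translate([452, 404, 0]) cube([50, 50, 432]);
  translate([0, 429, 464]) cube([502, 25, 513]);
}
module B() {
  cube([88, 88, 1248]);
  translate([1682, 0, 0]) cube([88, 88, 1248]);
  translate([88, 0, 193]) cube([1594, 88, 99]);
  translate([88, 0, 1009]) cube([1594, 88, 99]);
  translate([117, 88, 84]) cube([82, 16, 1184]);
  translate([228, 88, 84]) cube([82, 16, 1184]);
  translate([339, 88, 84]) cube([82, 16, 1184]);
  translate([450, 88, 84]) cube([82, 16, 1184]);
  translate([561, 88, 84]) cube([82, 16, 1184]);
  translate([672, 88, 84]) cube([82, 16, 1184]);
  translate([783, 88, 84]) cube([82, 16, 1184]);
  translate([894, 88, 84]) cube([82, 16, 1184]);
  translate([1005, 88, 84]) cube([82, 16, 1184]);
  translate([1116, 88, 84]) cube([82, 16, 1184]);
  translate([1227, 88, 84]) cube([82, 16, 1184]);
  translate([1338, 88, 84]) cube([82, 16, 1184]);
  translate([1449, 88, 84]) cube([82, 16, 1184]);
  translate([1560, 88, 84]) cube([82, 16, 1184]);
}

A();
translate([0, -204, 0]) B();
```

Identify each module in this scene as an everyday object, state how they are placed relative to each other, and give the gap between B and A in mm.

The fence section's nearest face is 100 mm from the chair's −y face.

A is a chair. B is a fence section. The fence section is on the floor beside the chair on its −y side. The gap between the fence section and the chair is 100 mm.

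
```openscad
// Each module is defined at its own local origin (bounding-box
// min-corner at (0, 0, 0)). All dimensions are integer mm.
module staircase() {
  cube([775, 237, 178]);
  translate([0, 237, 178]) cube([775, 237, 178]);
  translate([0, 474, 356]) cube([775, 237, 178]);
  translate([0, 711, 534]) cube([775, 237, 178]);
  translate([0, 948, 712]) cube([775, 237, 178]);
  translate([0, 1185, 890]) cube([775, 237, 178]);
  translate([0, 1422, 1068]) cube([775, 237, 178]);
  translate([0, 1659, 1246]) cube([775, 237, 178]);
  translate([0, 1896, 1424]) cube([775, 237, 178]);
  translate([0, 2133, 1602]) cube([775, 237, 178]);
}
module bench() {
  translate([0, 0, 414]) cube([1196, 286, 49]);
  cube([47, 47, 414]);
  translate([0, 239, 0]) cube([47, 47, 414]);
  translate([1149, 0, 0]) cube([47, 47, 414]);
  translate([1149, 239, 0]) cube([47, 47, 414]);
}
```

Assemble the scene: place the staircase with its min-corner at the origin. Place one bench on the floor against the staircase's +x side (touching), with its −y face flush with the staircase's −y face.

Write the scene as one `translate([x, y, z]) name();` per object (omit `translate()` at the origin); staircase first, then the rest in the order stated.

staircase();
translate([775, 0, 0]) bench();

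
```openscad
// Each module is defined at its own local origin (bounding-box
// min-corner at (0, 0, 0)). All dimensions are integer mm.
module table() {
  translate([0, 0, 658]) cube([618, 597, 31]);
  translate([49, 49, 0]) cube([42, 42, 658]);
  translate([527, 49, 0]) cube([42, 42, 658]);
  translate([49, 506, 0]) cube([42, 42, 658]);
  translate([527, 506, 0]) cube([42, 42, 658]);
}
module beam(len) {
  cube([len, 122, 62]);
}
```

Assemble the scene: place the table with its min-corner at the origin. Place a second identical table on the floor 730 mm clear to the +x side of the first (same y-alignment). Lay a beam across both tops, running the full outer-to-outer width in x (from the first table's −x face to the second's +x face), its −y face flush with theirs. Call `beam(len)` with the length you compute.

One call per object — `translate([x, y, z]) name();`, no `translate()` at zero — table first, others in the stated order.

table();
translate([1348, 0, 0]) table();
translate([0, 0, 689]) beam(1966);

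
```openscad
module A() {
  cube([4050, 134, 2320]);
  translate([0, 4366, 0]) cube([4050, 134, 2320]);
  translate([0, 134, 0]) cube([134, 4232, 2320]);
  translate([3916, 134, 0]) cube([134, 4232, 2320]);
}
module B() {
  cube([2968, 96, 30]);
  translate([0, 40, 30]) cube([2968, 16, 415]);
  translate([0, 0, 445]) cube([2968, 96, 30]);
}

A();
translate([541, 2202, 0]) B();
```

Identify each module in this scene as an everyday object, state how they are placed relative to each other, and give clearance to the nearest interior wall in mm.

A is a house frame. B is an I-beam. The I-beam sits inside the house frame, centred. The clearance to the nearest interior wall is 407 mm.

Clearances: x = 407, y = 2068; minimum 407 mm.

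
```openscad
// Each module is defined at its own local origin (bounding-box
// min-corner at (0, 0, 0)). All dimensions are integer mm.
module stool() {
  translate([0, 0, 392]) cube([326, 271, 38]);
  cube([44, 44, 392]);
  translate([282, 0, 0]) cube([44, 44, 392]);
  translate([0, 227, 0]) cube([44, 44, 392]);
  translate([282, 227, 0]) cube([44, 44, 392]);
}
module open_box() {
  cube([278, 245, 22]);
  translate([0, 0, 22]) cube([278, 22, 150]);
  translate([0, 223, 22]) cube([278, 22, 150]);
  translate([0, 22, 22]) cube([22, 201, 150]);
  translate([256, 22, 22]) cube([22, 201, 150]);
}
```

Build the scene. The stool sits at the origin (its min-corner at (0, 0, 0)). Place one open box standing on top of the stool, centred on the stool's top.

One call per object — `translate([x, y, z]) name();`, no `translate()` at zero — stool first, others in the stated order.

stool();
translate([24, 13, 430]) open_box();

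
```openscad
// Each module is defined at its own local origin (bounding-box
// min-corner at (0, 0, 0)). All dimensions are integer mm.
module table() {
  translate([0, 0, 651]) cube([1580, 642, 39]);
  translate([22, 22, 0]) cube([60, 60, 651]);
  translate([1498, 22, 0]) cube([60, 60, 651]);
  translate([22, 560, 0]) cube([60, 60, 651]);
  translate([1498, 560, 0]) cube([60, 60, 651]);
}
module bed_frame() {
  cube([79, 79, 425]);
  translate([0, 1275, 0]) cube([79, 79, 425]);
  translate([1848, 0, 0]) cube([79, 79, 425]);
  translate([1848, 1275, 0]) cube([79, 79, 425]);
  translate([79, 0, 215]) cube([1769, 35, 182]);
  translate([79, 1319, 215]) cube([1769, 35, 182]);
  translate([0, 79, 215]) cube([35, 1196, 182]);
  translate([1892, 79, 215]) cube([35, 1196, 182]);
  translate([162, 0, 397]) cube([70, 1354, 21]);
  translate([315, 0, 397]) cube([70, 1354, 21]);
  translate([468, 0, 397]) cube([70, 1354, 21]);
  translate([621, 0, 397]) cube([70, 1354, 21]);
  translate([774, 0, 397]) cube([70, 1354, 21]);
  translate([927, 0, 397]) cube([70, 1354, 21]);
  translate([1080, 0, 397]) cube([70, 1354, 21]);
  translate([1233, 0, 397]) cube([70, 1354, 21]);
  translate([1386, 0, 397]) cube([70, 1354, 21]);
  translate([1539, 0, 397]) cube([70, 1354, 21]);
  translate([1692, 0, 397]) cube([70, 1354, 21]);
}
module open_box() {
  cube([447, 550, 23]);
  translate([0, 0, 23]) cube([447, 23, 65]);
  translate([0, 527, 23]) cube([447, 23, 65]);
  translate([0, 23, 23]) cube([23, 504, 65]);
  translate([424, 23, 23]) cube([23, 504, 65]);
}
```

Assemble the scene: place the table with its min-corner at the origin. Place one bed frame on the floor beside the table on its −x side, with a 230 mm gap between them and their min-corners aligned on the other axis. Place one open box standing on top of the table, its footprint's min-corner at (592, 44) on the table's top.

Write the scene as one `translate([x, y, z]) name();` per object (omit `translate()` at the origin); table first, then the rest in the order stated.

table();
translate([-2157, 0, 0]) bed_frame();
translate([592, 44, 690]) open_box();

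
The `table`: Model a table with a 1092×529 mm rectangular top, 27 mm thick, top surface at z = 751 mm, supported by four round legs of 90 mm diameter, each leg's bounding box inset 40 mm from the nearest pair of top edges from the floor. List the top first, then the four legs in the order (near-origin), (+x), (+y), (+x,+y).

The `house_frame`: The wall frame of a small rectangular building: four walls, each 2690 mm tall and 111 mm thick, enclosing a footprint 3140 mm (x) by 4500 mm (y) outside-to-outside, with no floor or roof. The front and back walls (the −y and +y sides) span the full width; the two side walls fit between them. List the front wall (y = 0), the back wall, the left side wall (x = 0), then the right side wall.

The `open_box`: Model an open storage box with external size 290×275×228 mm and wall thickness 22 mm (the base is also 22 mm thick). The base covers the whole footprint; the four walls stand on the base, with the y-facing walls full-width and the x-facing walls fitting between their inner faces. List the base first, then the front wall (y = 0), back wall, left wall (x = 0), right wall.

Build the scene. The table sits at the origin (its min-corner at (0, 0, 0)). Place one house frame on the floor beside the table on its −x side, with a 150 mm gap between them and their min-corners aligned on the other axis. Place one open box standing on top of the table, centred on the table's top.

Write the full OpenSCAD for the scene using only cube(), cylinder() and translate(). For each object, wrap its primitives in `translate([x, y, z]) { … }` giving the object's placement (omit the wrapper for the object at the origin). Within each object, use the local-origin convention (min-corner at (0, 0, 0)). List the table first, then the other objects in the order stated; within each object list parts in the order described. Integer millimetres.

translate([0, 0, 724]) cube([1092, 529, 27]);
translate([85, 85, 0]) cylinder(h = 724, r = 45);
translate([1007, 85, 0]) cylinder(h = 724, r = 45);
translate([85, 444, 0]) cylinder(h = 724, r = 45);
translate([1007, 444, 0]) cylinder(h = 724, r = 45);
translate([-3290, 0, 0]) {
  cube([3140, 111, 2690]);
  translate([0, 4389, 0]) cube([3140, 111, 2690]);
  translate([0, 111, 0]) cube([111, 4278, 2690]);
  translate([3029, 111, 0]) cube([111, 4278, 2690]);
}
translate([401, 127, 751]) {
  cube([290, 275, 22]);
  translate([0, 0, 22]) cube([290, 22, 206]);
  translate([0, 253, 22]) cube([290, 22, 206]);
  translate([0, 22, 22]) cube([22, 231, 206]);
  translate([268, 22, 22]) cube([22, 231, 206]);
}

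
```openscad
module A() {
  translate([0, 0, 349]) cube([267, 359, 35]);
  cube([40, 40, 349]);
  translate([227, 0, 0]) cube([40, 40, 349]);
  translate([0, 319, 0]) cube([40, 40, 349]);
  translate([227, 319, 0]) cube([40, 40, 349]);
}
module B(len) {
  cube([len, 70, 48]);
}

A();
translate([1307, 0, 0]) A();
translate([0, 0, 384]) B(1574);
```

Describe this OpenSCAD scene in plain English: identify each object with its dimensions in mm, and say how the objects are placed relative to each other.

A is a four-legged stool. The seat is a 267×359×35 mm slab whose top surface is at z = 384 mm; four square legs, each 40×40 mm in cross-section, run from the floor (z = 0) to the underside of the seat, each flush with a corner of the seat.

B is a rectangular beam 1574 mm long (x), 70 mm deep (y), 48 mm thick (z).

The beam spans the tops of two stools placed 1040 mm apart, resting at z = 384 mm.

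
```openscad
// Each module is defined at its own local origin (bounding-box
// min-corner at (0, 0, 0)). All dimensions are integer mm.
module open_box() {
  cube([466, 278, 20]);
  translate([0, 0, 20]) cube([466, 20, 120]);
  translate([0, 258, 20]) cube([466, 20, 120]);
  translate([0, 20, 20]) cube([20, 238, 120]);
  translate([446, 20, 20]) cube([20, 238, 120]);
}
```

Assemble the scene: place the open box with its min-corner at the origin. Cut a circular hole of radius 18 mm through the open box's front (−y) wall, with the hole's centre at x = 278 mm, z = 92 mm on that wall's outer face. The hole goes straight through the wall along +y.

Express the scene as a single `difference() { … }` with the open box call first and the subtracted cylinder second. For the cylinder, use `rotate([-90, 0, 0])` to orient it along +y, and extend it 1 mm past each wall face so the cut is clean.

difference() {
  open_box();
  translate([278, -1, 92]) rotate([-90, 0, 0]) cylinder(h = 22, r = 18);
}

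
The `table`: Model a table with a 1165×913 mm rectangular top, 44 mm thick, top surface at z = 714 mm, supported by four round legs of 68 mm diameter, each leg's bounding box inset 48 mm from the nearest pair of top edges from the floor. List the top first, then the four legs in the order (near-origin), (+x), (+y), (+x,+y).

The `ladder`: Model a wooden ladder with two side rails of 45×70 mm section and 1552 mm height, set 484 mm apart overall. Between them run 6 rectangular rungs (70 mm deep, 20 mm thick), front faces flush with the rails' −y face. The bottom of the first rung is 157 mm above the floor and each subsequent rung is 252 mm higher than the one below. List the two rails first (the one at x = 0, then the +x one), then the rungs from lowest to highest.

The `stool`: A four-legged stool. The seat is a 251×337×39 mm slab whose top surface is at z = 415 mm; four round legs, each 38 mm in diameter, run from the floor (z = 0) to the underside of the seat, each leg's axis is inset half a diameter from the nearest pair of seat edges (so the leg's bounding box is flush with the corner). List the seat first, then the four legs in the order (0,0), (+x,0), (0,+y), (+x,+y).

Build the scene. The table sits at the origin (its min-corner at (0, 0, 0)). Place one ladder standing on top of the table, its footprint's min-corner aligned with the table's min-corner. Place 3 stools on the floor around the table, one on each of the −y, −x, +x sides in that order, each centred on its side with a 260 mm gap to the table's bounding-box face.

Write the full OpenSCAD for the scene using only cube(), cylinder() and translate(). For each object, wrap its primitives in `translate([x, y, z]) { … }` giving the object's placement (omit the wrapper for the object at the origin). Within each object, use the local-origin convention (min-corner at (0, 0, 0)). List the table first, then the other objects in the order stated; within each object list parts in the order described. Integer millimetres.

translate([0, 0, 670]) cube([1165, 913, 44]);
translate([82, 82, 0]) cylinder(h = 670, r = 34);
translate([1083, 82, 0]) cylinder(h = 670, r = 34);
translate([82, 831, 0]) cylinder(h = 670, r = 34);
translate([1083, 831, 0]) cylinder(h = 670, r = 34);
translate([0, 0, 714]) {
  cube([45, 70, 1552]);
  translate([439, 0, 0]) cube([45, 70, 1552]);
  translate([45, 0, 157]) cube([394, 70, 20]);
  translate([45, 0, 409]) cube([394, 70, 20]);
  translate([45, 0, 661]) cube([394, 70, 20]);
  translate([45, 0, 913]) cube([394, 70, 20]);
  translate([45, 0, 1165]) cube([394, 70, 20]);
  translate([45, 0, 1417]) cube([394, 70, 20]);
}
translate([457, -597, 0]) {
  translate([0, 0, 376]) cube([251, 337, 39]);
  translate([19, 19, 0]) cylinder(h = 376, r = 19);
  translate([232, 19, 0]) cylinder(h = 376, r = 19);
  translate([19, 318, 0]) cylinder(h = 376, r = 19);
  translate([232, 318, 0]) cylinder(h = 376, r = 19);
}
translate([-511, 288, 0]) {
  translate([0, 0, 376]) cube([251, 337, 39]);
  translate([19, 19, 0]) cylinder(h = 376, r = 19);
  translate([232, 19, 0]) cylinder(h = 376, r = 19);
  translate([19, 318, 0]) cylinder(h = 376, r = 19);
  translate([232, 318, 0]) cylinder(h = 376, r = 19);
}
translate([1425, 288, 0]) {
  translate([0, 0, 376]) cube([251, 337, 39]);
  translate([19, 19, 0]) cylinder(h = 376, r = 19);
  translate([232, 19, 0]) cylinder(h = 376, r = 19);
  translate([19, 318, 0]) cylinder(h = 376, r = 19);
  translate([232, 318, 0]) cylinder(h = 376, r = 19);
}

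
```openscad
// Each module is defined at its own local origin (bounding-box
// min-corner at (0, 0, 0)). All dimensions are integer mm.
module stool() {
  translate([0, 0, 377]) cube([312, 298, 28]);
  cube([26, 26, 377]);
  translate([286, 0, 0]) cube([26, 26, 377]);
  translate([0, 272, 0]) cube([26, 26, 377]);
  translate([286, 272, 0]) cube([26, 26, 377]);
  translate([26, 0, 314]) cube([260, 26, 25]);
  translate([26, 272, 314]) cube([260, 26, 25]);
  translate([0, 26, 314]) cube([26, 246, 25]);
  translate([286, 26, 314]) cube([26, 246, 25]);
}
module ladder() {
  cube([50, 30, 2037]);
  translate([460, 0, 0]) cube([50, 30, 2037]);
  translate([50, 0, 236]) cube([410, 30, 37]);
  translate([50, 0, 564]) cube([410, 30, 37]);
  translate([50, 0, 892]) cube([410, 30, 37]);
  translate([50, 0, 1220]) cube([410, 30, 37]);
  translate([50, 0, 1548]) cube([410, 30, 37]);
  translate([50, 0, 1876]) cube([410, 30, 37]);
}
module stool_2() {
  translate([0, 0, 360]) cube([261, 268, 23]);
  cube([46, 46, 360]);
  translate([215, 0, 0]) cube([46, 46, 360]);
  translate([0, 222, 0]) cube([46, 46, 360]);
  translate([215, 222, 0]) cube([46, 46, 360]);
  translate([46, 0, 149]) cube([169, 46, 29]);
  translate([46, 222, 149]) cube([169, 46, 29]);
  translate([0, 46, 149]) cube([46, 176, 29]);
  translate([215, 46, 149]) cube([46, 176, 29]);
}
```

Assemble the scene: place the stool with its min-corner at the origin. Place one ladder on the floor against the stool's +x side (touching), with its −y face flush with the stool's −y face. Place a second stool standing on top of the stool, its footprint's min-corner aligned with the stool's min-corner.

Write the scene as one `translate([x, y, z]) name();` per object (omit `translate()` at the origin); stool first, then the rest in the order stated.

stool();
translate([312, 0, 0]) ladder();
translate([0, 0, 405]) stool_2();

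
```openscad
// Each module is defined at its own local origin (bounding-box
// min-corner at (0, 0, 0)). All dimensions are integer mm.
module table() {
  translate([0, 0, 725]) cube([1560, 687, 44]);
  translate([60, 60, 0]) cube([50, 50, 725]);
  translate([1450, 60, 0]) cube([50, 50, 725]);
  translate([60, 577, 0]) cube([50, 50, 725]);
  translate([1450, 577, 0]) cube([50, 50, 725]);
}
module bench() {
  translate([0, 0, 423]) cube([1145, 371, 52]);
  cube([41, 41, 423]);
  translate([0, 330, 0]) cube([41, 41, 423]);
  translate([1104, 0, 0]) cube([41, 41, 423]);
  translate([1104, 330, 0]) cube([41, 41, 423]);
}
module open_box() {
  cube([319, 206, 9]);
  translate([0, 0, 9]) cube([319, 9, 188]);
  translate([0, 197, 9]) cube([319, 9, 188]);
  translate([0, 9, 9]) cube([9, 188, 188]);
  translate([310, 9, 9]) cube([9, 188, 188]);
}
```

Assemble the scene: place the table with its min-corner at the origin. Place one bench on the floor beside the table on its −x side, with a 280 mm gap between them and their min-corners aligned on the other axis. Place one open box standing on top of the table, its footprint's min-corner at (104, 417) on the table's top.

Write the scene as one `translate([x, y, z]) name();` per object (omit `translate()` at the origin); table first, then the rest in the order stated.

table();
translate([-1425, 0, 0]) bench();
translate([104, 417, 769]) open_box();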